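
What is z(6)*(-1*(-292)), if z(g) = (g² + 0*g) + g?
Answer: 12264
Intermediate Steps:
z(g) = g + g² (z(g) = (g² + 0) + g = g² + g = g + g²)
z(6)*(-1*(-292)) = (6*(1 + 6))*(-1*(-292)) = (6*7)*292 = 42*292 = 12264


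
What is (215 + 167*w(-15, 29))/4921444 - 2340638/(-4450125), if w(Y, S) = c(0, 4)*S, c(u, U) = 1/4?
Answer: 46102654427963/87604163922000 ≈ 0.52626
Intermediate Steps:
c(u, U) = ¼
w(Y, S) = S/4
(215 + 167*w(-15, 29))/4921444 - 2340638/(-4450125) = (215 + 167*((¼)*29))/4921444 - 2340638/(-4450125) = (215 + 167*(29/4))*(1/4921444) - 2340638*(-1/4450125) = (215 + 4843/4)*(1/4921444) + 2340638/4450125 = (5703/4)*(1/4921444) + 2340638/4450125 = 5703/19685776 + 2340638/4450125 = 46102654427963/87604163922000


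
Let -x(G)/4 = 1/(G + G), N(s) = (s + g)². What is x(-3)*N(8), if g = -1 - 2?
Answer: 50/3 ≈ 16.667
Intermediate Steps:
g = -3
N(s) = (-3 + s)² (N(s) = (s - 3)² = (-3 + s)²)
x(G) = -2/G (x(G) = -4/(G + G) = -4*1/(2*G) = -2/G)
x(-3)*N(8) = (-2/(-3))*(-3 + 8)² = -2*(-⅓)*5² = (⅔)*25 = 50/3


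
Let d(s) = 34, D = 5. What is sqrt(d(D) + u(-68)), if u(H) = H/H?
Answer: sqrt(35) ≈ 5.9161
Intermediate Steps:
u(H) = 1
sqrt(d(D) + u(-68)) = sqrt(34 + 1) = sqrt(35)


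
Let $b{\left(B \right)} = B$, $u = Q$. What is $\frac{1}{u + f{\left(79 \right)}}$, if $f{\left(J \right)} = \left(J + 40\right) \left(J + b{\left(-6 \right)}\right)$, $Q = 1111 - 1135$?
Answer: $\frac{1}{8663} \approx 0.00011543$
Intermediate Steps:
$Q = -24$ ($Q = 1111 - 1135 = -24$)
$u = -24$
$f{\left(J \right)} = \left(-6 + J\right) \left(40 + J\right)$ ($f{\left(J \right)} = \left(J + 40\right) \left(J - 6\right) = \left(40 + J\right) \left(-6 + J\right) = \left(-6 + J\right) \left(40 + J\right)$)
$\frac{1}{u + f{\left(79 \right)}} = \frac{1}{-24 + \left(-240 + 79^{2} + 34 \cdot 79\right)} = \frac{1}{-24 + \left(-240 + 6241 + 2686\right)} = \frac{1}{-24 + 8687} = \frac{1}{8663}$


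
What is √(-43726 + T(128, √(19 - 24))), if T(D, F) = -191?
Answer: I*√43917 ≈ 209.56*I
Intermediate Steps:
√(-43726 + T(128, √(19 - 24))) = √(-43726 - 191) = √(-43917) = I*√43917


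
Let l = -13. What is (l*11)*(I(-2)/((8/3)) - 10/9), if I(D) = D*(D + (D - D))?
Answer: -1001/18 ≈ -55.611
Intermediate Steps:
I(D) = D**2 (I(D) = D*(D + 0) = D*D = D**2)
(l*11)*(I(-2)/((8/3)) - 10/9) = (-13*11)*((-2)**2/((8/3)) - 10/9) = -143*(4/((8*(1/3))) - 10*1/9) = -143*(4/(8/3) - 10/9) = -143*(4*(3/8) - 10/9) = -143*(3/2 - 10/9) = -143*7/18 = -1001/18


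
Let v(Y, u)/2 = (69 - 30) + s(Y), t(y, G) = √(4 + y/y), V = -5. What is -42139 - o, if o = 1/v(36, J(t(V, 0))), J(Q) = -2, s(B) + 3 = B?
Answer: -6068017/144 ≈ -42139.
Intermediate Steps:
s(B) = -3 + B
t(y, G) = √5 (t(y, G) = √(4 + 1) = √5)
v(Y, u) = 72 + 2*Y (v(Y, u) = 2*((69 - 30) + (-3 + Y)) = 2*(39 + (-3 + Y)) = 2*(36 + Y) = 72 + 2*Y)
o = 1/144 (o = 1/(72 + 2*36) = 1/(72 + 72) = 1/144 ≈ 0.0069444)
-42139 - o = -42139 - 1*1/144 = -42139 - 1/144 = -6068017/144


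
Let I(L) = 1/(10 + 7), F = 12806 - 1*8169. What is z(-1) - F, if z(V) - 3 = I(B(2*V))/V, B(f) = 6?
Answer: -78779/17 ≈ -4634.1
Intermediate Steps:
F = 4637 (F = 12806 - 8169 = 4637)
I(L) = 1/17
z(V) = 3 + 1/(17*V)
z(-1) - F = (3 + (1/17)/(-1)) - 1*4637 = (3 + (1/17)*(-1)) - 4637 = (3 - 1/17) - 4637 = 50/17 - 4637 = -78779/17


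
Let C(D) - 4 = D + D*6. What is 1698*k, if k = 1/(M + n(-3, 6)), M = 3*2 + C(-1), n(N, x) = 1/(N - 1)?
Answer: 6792/11 ≈ 617.45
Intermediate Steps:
C(D) = 4 + 7*D (C(D) = 4 + (D + D*6) = 4 + (D + 6*D) = 4 + 7*D)
n(N, x) = 1/(-1 + N)
M = 3 (M = 3*2 + (4 + 7*(-1)) = 6 + (4 - 7) = 6 - 3 = 3)
k = 4/11 (k = 1/(3 + 1/(-1 - 3)) = 1/(3 + 1/(-4)) = 1/(3 - 1/4) = 1/(11/4) = 4/11 ≈ 0.36364)
1698*k = 1698*(4/11) = 6792/11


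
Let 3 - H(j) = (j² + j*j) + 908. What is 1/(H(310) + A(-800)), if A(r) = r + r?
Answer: -1/194705 ≈ -5.1360e-6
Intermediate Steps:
A(r) = 2*r
H(j) = -905 - 2*j² (H(j) = 3 - ((j² + j*j) + 908) = 3 - ((j² + j²) + 908) = 3 - (2*j² + 908) = 3 - (908 + 2*j²) = 3 + (-908 - 2*j²) = -905 - 2*j²)
1/(H(310) + A(-800)) = 1/((-905 - 2*310²) + 2*(-800)) = 1/((-905 - 2*96100) - 1600) = 1/((-905 - 192200) - 1600) = 1/(-193105 - 1600) = 1/(-194705) = -1/194705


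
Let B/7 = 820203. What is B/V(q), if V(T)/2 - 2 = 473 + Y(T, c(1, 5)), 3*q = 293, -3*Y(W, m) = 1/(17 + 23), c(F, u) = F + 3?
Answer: 344485260/56999 ≈ 6043.7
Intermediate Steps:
c(F, u) = 3 + F
Y(W, m) = -1/120 (Y(W, m) = -1/(3*(17 + 23)) = -⅓/40 = -⅓*1/40 = -1/120)
B = 5741421 (B = 7*820203 = 5741421)
q = 293/3 (q = (⅓)*293 = 293/3 ≈ 97.667)
V(T) = 56999/60 (V(T) = 4 + 2*(473 - 1/120) = 4 + 2*(56759/120) = 4 + 56759/60 = 56999/60)
B/V(q) = 5741421/(56999/60) = 5741421*(60/56999) = 344485260/56999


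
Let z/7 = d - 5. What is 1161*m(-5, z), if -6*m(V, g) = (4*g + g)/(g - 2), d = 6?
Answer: -2709/2 ≈ -1354.5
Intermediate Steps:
z = 7 (z = 7*(6 - 5) = 7*1 = 7)
m(V, g) = -5*g/(6*(-2 + g)) (m(V, g) = -(4*g + g)/(6*(g - 2)) = -5*g/(6*(-2 + g)))
1161*m(-5, z) = 1161*(-5*7/(-12 + 6*7)) = 1161*(-5*7/(-12 + 42)) = 1161*(-5*7/30) = 1161*(-5*7*1/30) = 1161*(-7/6) = -2709/2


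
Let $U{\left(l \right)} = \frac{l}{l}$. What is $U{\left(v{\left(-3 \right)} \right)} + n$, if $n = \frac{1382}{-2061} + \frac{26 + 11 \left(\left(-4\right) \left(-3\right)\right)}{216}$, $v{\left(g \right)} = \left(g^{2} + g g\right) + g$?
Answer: $\frac{26239}{24732} \approx 1.0609$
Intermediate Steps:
$v{\left(g \right)} = g + 2 g^{2}$ ($v{\left(g \right)} = \left(g^{2} + g^{2}\right) + g = 2 g^{2} + g = g + 2 g^{2}$)
$U{\left(l \right)} = 1$
$n = \frac{1507}{24732}$ ($n = 1382 \left(- \frac{1}{2061}\right) + \left(26 + 11 \cdot 12\right) \frac{1}{216} = - \frac{1382}{2061} + \left(26 + 132\right) \frac{1}{216} = - \frac{1382}{2061} + 158 \cdot \frac{1}{216} = - \frac{1382}{2061} + \frac{79}{108} = \frac{1507}{24732} \approx 0.060933$)
$U{\left(v{\left(-3 \right)} \right)} + n = 1 + \frac{1507}{24732} = \frac{26239}{24732}$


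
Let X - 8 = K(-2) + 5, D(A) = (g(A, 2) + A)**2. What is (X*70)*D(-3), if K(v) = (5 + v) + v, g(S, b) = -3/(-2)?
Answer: 2205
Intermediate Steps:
g(S, b) = 3/2 (g(S, b) = -3*(-1/2) = 3/2)
D(A) = (3/2 + A)**2
K(v) = 5 + 2*v
X = 14 (X = 8 + ((5 + 2*(-2)) + 5) = 8 + ((5 - 4) + 5) = 8 + (1 + 5) = 8 + 6 = 14)
(X*70)*D(-3) = (14*70)*((3 + 2*(-3))**2/4) = 980*((3 - 6)**2/4) = 980*((1/4)*(-3)**2) = 980*((1/4)*9) = 980*(9/4) = 2205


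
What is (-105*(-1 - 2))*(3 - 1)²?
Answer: 1260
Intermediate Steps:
(-105*(-1 - 2))*(3 - 1)² = -105*(-3)*2² = -21*(-15)*4 = 315*4 = 1260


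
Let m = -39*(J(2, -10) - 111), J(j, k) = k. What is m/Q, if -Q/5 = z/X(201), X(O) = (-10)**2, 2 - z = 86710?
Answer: 23595/21677 ≈ 1.0885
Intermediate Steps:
z = -86708 (z = 2 - 1*86710 = 2 - 86710 = -86708)
X(O) = 100
Q = 21677/5 (Q = -(-433540)/100 = -5*(-21677/25) = 21677/5 ≈ 4335.4)
m = 4719 (m = -39*(-10 - 111) = -39*(-121) = 4719)
m/Q = 4719/(21677/5) = 4719*(5/21677) = 23595/21677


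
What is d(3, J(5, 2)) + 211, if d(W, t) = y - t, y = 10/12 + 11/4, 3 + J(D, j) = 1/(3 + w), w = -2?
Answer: 2599/12 ≈ 216.58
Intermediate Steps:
J(D, j) = -2 (J(D, j) = -3 + 1/(3 - 2) = -3 + 1/1 = -3 + 1 = -2)
y = 43/12 (y = 10*(1/12) + 11*(1/4) = 5/6 + 11/4 = 43/12 ≈ 3.5833)
d(W, t) = 43/12 - t
d(3, J(5, 2)) + 211 = (43/12 - 1*(-2)) + 211 = (43/12 + 2) + 211 = 67/12 + 211 = 2599/12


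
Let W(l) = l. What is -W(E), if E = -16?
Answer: 16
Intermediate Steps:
-W(E) = -1*(-16) = 16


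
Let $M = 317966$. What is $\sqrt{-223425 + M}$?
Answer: $\sqrt{94541} \approx 307.48$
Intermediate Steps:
$\sqrt{-223425 + M} = \sqrt{-223425 + 317966} = \sqrt{94541}$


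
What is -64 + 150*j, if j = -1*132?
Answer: -19864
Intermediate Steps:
j = -132
-64 + 150*j = -64 + 150*(-132) = -64 - 19800 = -19864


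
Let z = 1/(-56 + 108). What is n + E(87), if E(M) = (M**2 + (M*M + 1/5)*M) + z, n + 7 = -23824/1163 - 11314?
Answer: 197982680367/302380 ≈ 6.5475e+5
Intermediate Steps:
z = 1/52 ≈ 0.019231
n = -13190147/1163 (n = -7 + (-23824/1163 - 11314) = -7 - 13182006/1163 = -13190147/1163 ≈ -11341.)
E(M) = 1/52 + M**2 + M*(1/5 + M**2) (E(M) = (M**2 + (M*M + 1/5)*M) + 1/52 = (M**2 + (M**2 + 1/5)*M) + 1/52 = (M**2 + (1/5 + M**2)*M) + 1/52 = (M**2 + M*(1/5 + M**2)) + 1/52 = 1/52 + M**2 + M*(1/5 + M**2))
n + E(87) = -13190147/1163 + (1/52 + 87**2 + 87**3 + (1/5)*87) = -13190147/1163 + (1/52 + 7569 + 658503 + 87/5) = -13190147/1163 + 173183249/260 = 197982680367/302380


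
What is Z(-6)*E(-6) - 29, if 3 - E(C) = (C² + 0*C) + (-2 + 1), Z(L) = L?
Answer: 163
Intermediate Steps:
E(C) = 4 - C² (E(C) = 3 - ((C² + 0*C) + (-2 + 1)) = 3 - ((C² + 0) - 1) = 3 - (C² - 1) = 3 - (-1 + C²) = 3 + (1 - C²) = 4 - C²)
Z(-6)*E(-6) - 29 = -6*(4 - 1*(-6)²) - 29 = -6*(4 - 1*36) - 29 = -6*(4 - 36) - 29 = -6*(-32) - 29 = 192 - 29 = 163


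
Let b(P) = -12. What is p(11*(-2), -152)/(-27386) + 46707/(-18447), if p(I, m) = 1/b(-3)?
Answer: -5116465459/2020758168 ≈ -2.5320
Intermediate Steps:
p(I, m) = -1/12 (p(I, m) = 1/(-12) = -1/12)
p(11*(-2), -152)/(-27386) + 46707/(-18447) = -1/12/(-27386) + 46707/(-18447) = -1/12*(-1/27386) + 46707*(-1/18447) = 1/328632 - 15569/6149 = -5116465459/2020758168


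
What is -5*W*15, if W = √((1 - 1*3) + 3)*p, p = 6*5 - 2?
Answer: -2100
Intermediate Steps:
p = 28 (p = 30 - 2 = 28)
W = 28 (W = √((1 - 1*3) + 3)*28 = √((1 - 3) + 3)*28 = √(-2 + 3)*28 = √1*28 = 1*28 = 28)
-5*W*15 = -5*28*15 = -140*15 = -2100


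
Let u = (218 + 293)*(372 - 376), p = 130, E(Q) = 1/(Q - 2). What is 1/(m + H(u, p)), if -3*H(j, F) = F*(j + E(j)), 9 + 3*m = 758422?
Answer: 3069/1047688124 ≈ 2.9293e-6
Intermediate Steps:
m = 758413/3 (m = -3 + (⅓)*758422 = -3 + 758422/3 = 758413/3 ≈ 2.5280e+5)
E(Q) = 1/(-2 + Q)
u = -2044 (u = 511*(-4) = -2044)
H(j, F) = -F*(j + 1/(-2 + j))/3
1/(m + H(u, p)) = 1/(758413/3 - 1*130*(1 - 2044*(-2 - 2044))/(-6 + 3*(-2044))) = 1/(758413/3 - 1*130*(1 - 2044*(-2046))/(-6 - 6132)) = 1/(758413/3 - 1*130*(1 + 4182024)/(-6138)) = 1/(758413/3 - 1*130*(-1/6138)*4182025) = 1/(758413/3 + 271831625/3069) = 1/(1047688124/3069) = 3069/1047688124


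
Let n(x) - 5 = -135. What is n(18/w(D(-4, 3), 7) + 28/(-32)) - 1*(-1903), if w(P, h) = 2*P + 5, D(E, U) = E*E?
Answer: 1773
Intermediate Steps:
D(E, U) = E**2
w(P, h) = 5 + 2*P
n(x) = -130 (n(x) = 5 - 135 = -130)
n(18/w(D(-4, 3), 7) + 28/(-32)) - 1*(-1903) = -130 - 1*(-1903) = -130 + 1903 = 1773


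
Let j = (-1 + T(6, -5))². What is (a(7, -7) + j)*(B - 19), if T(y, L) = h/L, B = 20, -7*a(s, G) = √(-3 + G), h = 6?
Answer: 121/25 - I*√10/7 ≈ 4.84 - 0.45175*I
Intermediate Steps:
a(s, G) = -√(-3 + G)/7
T(y, L) = 6/L
j = 121/25 (j = (-1 + 6/(-5))² = (-1 + 6*(-⅕))² = (-1 - 6/5)² = (-11/5)² = 121/25 ≈ 4.8400)
(a(7, -7) + j)*(B - 19) = (-√(-3 - 7)/7 + 121/25)*(20 - 19) = (-I*√10/7 + 121/25)*1 = (121/25 - I*√10/7)*1 = 121/25 - I*√10/7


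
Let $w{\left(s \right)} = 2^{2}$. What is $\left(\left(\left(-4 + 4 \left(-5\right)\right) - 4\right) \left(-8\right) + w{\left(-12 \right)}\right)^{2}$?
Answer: $51984$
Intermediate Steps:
$w{\left(s \right)} = 4$
$\left(\left(\left(-4 + 4 \left(-5\right)\right) - 4\right) \left(-8\right) + w{\left(-12 \right)}\right)^{2} = \left(\left(\left(-4 + 4 \left(-5\right)\right) - 4\right) \left(-8\right) + 4\right)^{2} = \left(\left(\left(-4 - 20\right) - 4\right) \left(-8\right) + 4\right)^{2} = \left(\left(-24 - 4\right) \left(-8\right) + 4\right)^{2} = \left(\left(-28\right) \left(-8\right) + 4\right)^{2} = \left(224 + 4\right)^{2} = 228^{2} = 51984$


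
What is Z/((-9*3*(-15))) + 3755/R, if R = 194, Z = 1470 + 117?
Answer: 609551/26190 ≈ 23.274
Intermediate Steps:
Z = 1587
Z/((-9*3*(-15))) + 3755/R = 1587/((-9*3*(-15))) + 3755/194 = 1587/((-27*(-15))) + 3755*(1/194) = 1587/405 + 3755/194 = 1587*(1/405) + 3755/194 = 529/135 + 3755/194 = 609551/26190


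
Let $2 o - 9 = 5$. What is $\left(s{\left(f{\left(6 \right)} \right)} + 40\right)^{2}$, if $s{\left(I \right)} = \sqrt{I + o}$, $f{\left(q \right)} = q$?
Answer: $\left(40 + \sqrt{13}\right)^{2} \approx 1901.4$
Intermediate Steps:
$o = 7$ ($o = \frac{9}{2} + \frac{1}{2} \cdot 5 = \frac{9}{2} + \frac{5}{2} = 7$)
$s{\left(I \right)} = \sqrt{7 + I}$ ($s{\left(I \right)} = \sqrt{I + 7} = \sqrt{7 + I}$)
$\left(s{\left(f{\left(6 \right)} \right)} + 40\right)^{2} = \left(\sqrt{7 + 6} + 40\right)^{2} = \left(\sqrt{13} + 40\right)^{2} = \left(40 + \sqrt{13}\right)^{2}$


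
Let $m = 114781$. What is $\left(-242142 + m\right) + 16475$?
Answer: $-110886$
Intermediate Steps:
$\left(-242142 + m\right) + 16475 = \left(-242142 + 114781\right) + 16475 = -127361 + 16475 = -110886$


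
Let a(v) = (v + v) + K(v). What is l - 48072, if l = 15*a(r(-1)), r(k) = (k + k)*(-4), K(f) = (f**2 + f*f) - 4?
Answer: -45972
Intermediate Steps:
K(f) = -4 + 2*f**2 (K(f) = (f**2 + f**2) - 4 = 2*f**2 - 4 = -4 + 2*f**2)
r(k) = -8*k (r(k) = (2*k)*(-4) = -8*k)
a(v) = -4 + 2*v + 2*v**2 (a(v) = (v + v) + (-4 + 2*v**2) = 2*v + (-4 + 2*v**2) = -4 + 2*v + 2*v**2)
l = 2100 (l = 15*(-4 + 2*(-8*(-1)) + 2*(-8*(-1))**2) = 15*(-4 + 2*8 + 2*8**2) = 15*(-4 + 16 + 2*64) = 15*(-4 + 16 + 128) = 15*140 = 2100)
l - 48072 = 2100 - 48072 = -45972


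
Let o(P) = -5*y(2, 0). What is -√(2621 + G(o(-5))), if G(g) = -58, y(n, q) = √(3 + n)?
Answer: -√2563 ≈ -50.626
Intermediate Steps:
o(P) = -5*√5 (o(P) = -5*√(3 + 2) = -5*√5)
-√(2621 + G(o(-5))) = -√(2621 - 58) = -√2563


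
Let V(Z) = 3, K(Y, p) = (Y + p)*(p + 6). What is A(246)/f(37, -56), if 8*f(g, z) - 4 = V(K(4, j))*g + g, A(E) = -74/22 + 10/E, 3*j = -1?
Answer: -4496/25707 ≈ -0.17489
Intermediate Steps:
j = -⅓ (j = (⅓)*(-1) = -⅓ ≈ -0.33333)
K(Y, p) = (6 + p)*(Y + p) (K(Y, p) = (Y + p)*(6 + p) = (6 + p)*(Y + p))
A(E) = -37/11 + 10/E (A(E) = -74*1/22 + 10/E = -37/11 + 10/E)
f(g, z) = ½ + g/2 (f(g, z) = ½ + (3*g + g)/8 = ½ + (4*g)/8 = ½ + g/2)
A(246)/f(37, -56) = (-37/11 + 10/246)/(½ + (½)*37) = (-37/11 + 10*(1/246))/(½ + 37/2) = (-37/11 + 5/123)/19 = -4496/1353*1/19 = -4496/25707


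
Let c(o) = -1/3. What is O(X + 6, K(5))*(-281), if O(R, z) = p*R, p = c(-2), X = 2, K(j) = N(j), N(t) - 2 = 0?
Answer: 2248/3 ≈ 749.33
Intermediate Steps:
N(t) = 2 (N(t) = 2 + 0 = 2)
K(j) = 2
c(o) = -⅓ (c(o) = -1*⅓ = -⅓)
p = -⅓ ≈ -0.33333
O(R, z) = -R/3
O(X + 6, K(5))*(-281) = -(2 + 6)/3*(-281) = -⅓*8*(-281) = -8/3*(-281) = 2248/3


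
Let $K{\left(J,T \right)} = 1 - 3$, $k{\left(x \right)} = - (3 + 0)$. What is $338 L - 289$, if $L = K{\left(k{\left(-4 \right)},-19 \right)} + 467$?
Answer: $156881$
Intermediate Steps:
$k{\left(x \right)} = -3$ ($k{\left(x \right)} = \left(-1\right) 3 = -3$)
$K{\left(J,T \right)} = -2$
$L = 465$ ($L = -2 + 467 = 465$)
$338 L - 289 = 338 \cdot 465 - 289 = 157170 - 289 = 156881$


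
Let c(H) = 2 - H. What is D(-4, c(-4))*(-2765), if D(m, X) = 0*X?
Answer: 0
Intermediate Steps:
D(m, X) = 0
D(-4, c(-4))*(-2765) = 0*(-2765) = 0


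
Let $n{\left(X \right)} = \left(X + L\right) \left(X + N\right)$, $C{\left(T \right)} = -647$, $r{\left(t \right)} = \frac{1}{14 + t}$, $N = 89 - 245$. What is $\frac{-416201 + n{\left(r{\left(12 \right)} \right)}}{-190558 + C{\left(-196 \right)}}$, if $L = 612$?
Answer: $\frac{345879091}{129254580} \approx 2.676$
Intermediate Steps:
$N = -156$
$n{\left(X \right)} = \left(-156 + X\right) \left(612 + X\right)$ ($n{\left(X \right)} = \left(X + 612\right) \left(X - 156\right) = \left(612 + X\right) \left(-156 + X\right) = \left(-156 + X\right) \left(612 + X\right)$)
$\frac{-416201 + n{\left(r{\left(12 \right)} \right)}}{-190558 + C{\left(-196 \right)}} = \frac{-416201 + \left(-95472 + \left(\frac{1}{14 + 12}\right)^{2} + \frac{456}{14 + 12}\right)}{-190558 - 647} = \frac{-416201 + \left(-95472 + \left(\frac{1}{26}\right)^{2} + \frac{456}{26}\right)}{-191205} = \left(-416201 + \left(-95472 + \left(\frac{1}{26}\right)^{2} + 456 \cdot \frac{1}{26}\right)\right) \left(- \frac{1}{191205}\right) = \left(-416201 + \left(-95472 + \frac{1}{676} + \frac{228}{13}\right)\right) \left(- \frac{1}{191205}\right) = \left(-416201 - \frac{64527215}{676}\right) \left(- \frac{1}{191205}\right) = \left(- \frac{345879091}{676}\right) \left(- \frac{1}{191205}\right) = \frac{345879091}{129254580}$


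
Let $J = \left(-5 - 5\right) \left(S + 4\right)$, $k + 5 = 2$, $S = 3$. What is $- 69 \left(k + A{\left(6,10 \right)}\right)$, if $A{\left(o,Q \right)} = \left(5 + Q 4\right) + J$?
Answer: $1932$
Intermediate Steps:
$k = -3$ ($k = -5 + 2 = -3$)
$J = -70$ ($J = \left(-5 - 5\right) \left(3 + 4\right) = \left(-10\right) 7 = -70$)
$A{\left(o,Q \right)} = -65 + 4 Q$ ($A{\left(o,Q \right)} = \left(5 + Q 4\right) - 70 = \left(5 + 4 Q\right) - 70 = -65 + 4 Q$)
$- 69 \left(k + A{\left(6,10 \right)}\right) = - 69 \left(-3 + \left(-65 + 4 \cdot 10\right)\right) = - 69 \left(-3 + \left(-65 + 40\right)\right) = - 69 \left(-3 - 25\right) = \left(-69\right) \left(-28\right) = 1932$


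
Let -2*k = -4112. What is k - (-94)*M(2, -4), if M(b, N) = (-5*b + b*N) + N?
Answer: -12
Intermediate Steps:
M(b, N) = N - 5*b + N*b (M(b, N) = (-5*b + N*b) + N = N - 5*b + N*b)
k = 2056 (k = -1/2*(-4112) = 2056)
k - (-94)*M(2, -4) = 2056 - (-94)*(-4 - 5*2 - 4*2) = 2056 - (-94)*(-4 - 10 - 8) = 2056 - (-94)*(-22) = 2056 - 1*2068 = 2056 - 2068 = -12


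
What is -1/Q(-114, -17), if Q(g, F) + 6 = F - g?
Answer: -1/91 ≈ -0.010989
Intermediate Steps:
Q(g, F) = -6 + F - g (Q(g, F) = -6 + (F - g) = -6 + F - g)
-1/Q(-114, -17) = -1/(-6 - 17 - 1*(-114)) = -1/(-6 - 17 + 114) = -1/91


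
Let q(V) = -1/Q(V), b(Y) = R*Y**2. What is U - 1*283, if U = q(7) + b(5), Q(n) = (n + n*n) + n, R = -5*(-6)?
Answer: 29420/63 ≈ 466.98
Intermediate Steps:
R = 30
Q(n) = n**2 + 2*n (Q(n) = (n + n**2) + n = n**2 + 2*n)
b(Y) = 30*Y**2
q(V) = -1/(V*(2 + V))
U = 47249/63 (U = -1/(7*(2 + 7)) + 30*5**2 = -1*1/7/9 + 30*25 = -1*1/7*1/9 + 750 = -1/63 + 750 = 47249/63 ≈ 749.98)
U - 1*283 = 47249/63 - 1*283 = 47249/63 - 283 = 29420/63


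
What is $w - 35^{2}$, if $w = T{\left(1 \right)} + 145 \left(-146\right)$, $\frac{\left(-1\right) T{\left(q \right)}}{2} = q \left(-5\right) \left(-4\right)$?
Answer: $-22435$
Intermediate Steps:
$T{\left(q \right)} = - 40 q$ ($T{\left(q \right)} = - 2 q \left(-5\right) \left(-4\right) = - 2 - 5 q \left(-4\right) = - 2 \cdot 20 q = - 40 q$)
$w = -21210$ ($w = \left(-40\right) 1 + 145 \left(-146\right) = -40 - 21170 = -21210$)
$w - 35^{2} = -21210 - 35^{2} = -21210 - 1225 = -22435$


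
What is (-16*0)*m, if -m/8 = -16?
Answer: 0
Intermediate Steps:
m = 128 (m = -8*(-16) = 128)
(-16*0)*m = -16*0*128 = 0*128 = 0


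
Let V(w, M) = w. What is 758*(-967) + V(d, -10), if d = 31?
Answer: -732955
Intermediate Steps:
758*(-967) + V(d, -10) = 758*(-967) + 31 = -732986 + 31 = -732955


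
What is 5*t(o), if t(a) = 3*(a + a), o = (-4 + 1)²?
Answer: 270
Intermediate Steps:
o = 9 (o = (-3)² = 9)
t(a) = 6*a (t(a) = 3*(2*a) = 6*a)
5*t(o) = 5*(6*9) = 5*54 = 270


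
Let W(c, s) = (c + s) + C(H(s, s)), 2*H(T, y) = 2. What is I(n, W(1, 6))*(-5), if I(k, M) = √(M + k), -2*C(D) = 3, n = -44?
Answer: -5*I*√154/2 ≈ -31.024*I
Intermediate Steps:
H(T, y) = 1 (H(T, y) = (½)*2 = 1)
C(D) = -3/2 (C(D) = -½*3 = -3/2)
W(c, s) = -3/2 + c + s (W(c, s) = (c + s) - 3/2 = -3/2 + c + s)
I(n, W(1, 6))*(-5) = √((-3/2 + 1 + 6) - 44)*(-5) = √(11/2 - 44)*(-5) = √(-77/2)*(-5) = (I*√154/2)*(-5) = -5*I*√154/2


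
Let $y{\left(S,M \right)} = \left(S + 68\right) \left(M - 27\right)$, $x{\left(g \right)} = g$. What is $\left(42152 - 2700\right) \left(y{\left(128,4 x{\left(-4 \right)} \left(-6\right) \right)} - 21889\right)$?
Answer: $-330015980$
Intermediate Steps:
$y{\left(S,M \right)} = \left(-27 + M\right) \left(68 + S\right)$ ($y{\left(S,M \right)} = \left(68 + S\right) \left(-27 + M\right) = \left(-27 + M\right) \left(68 + S\right)$)
$\left(42152 - 2700\right) \left(y{\left(128,4 x{\left(-4 \right)} \left(-6\right) \right)} - 21889\right) = \left(42152 - 2700\right) \left(\left(-1836 - 3456 + 68 \cdot 4 \left(-4\right) \left(-6\right) + 4 \left(-4\right) \left(-6\right) 128\right) - 21889\right) = 39452 \left(\left(-1836 - 3456 + 68 \left(\left(-16\right) \left(-6\right)\right) + \left(-16\right) \left(-6\right) 128\right) - 21889\right) = 39452 \left(\left(-1836 - 3456 + 68 \cdot 96 + 96 \cdot 128\right) - 21889\right) = 39452 \left(\left(-1836 - 3456 + 6528 + 12288\right) - 21889\right) = 39452 \left(13524 - 21889\right) = 39452 \left(-8365\right) = -330015980$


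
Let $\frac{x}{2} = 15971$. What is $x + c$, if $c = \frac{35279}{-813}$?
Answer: $\frac{25933567}{813} \approx 31899.0$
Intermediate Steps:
$c = - \frac{35279}{813}$ ($c = 35279 \left(- \frac{1}{813}\right) = - \frac{35279}{813} \approx -43.394$)
$x = 31942$ ($x = 2 \cdot 15971 = 31942$)
$x + c = 31942 - \frac{35279}{813} = \frac{25933567}{813}$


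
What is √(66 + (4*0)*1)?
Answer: √66 ≈ 8.1240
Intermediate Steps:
√(66 + (4*0)*1) = √(66 + 0*1) = √(66 + 0) = √66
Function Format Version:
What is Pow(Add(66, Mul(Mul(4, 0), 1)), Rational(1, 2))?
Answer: Pow(66, Rational(1, 2)) ≈ 8.1240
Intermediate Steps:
Pow(Add(66, Mul(Mul(4, 0), 1)), Rational(1, 2)) = Pow(Add(66, Mul(0, 1)), Rational(1, 2)) = Pow(Add(66, 0), Rational(1, 2)) = Pow(66, Rational(1, 2))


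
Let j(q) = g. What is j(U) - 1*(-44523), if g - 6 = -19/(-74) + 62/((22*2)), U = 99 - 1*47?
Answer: 18123981/407 ≈ 44531.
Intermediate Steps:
U = 52 (U = 99 - 47 = 52)
g = 3120/407 (g = 6 + (-19/(-74) + 62/((22*2))) = 6 + (-19*(-1/74) + 62/44) = 6 + (19/74 + 62*(1/44)) = 6 + (19/74 + 31/22) = 6 + 678/407 = 3120/407 ≈ 7.6658)
j(q) = 3120/407
j(U) - 1*(-44523) = 3120/407 - 1*(-44523) = 3120/407 + 44523 = 18123981/407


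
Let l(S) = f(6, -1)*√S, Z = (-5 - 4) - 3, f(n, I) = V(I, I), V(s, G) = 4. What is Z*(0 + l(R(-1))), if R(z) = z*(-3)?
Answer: -48*√3 ≈ -83.138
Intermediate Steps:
f(n, I) = 4
Z = -12 (Z = -9 - 3 = -12)
R(z) = -3*z
l(S) = 4*√S
Z*(0 + l(R(-1))) = -12*(0 + 4*√(-3*(-1))) = -12*(0 + 4*√3) = -48*√3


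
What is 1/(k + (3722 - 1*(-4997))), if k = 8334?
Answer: 1/17053 ≈ 5.8641e-5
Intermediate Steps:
1/(k + (3722 - 1*(-4997))) = 1/(8334 + (3722 - 1*(-4997))) = 1/(8334 + (3722 + 4997)) = 1/(8334 + 8719) = 1/17053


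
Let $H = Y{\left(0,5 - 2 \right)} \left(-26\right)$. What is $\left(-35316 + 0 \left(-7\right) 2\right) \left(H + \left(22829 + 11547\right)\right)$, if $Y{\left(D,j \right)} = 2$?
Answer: $-1212186384$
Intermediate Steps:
$H = -52$ ($H = 2 \left(-26\right) = -52$)
$\left(-35316 + 0 \left(-7\right) 2\right) \left(H + \left(22829 + 11547\right)\right) = \left(-35316 + 0 \left(-7\right) 2\right) \left(-52 + \left(22829 + 11547\right)\right) = \left(-35316 + 0 \cdot 2\right) \left(-52 + 34376\right) = \left(-35316 + 0\right) 34324 = \left(-35316\right) 34324 = -1212186384$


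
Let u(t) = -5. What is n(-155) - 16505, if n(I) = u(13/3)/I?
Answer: -511654/31 ≈ -16505.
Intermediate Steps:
n(I) = -5/I
n(-155) - 16505 = -5/(-155) - 16505 = -5*(-1/155) - 16505 = 1/31 - 16505 = -511654/31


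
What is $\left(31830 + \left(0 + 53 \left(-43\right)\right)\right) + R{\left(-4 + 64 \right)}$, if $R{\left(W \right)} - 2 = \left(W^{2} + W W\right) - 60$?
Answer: $36693$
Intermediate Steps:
$R{\left(W \right)} = -58 + 2 W^{2}$ ($R{\left(W \right)} = 2 - \left(60 - W^{2} - W W\right) = 2 + \left(\left(W^{2} + W^{2}\right) - 60\right) = 2 + \left(2 W^{2} - 60\right) = 2 + \left(-60 + 2 W^{2}\right) = -58 + 2 W^{2}$)
$\left(31830 + \left(0 + 53 \left(-43\right)\right)\right) + R{\left(-4 + 64 \right)} = \left(31830 + \left(0 + 53 \left(-43\right)\right)\right) - \left(58 - 2 \left(-4 + 64\right)^{2}\right) = \left(31830 + \left(0 - 2279\right)\right) - \left(58 - 2 \cdot 60^{2}\right) = \left(31830 - 2279\right) + \left(-58 + 2 \cdot 3600\right) = 29551 + \left(-58 + 7200\right) = 29551 + 7142 = 36693$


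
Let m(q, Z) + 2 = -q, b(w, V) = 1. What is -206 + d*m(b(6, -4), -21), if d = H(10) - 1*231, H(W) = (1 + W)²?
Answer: 124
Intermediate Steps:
m(q, Z) = -2 - q
d = -110 (d = (1 + 10)² - 1*231 = 11² - 231 = 121 - 231 = -110)
-206 + d*m(b(6, -4), -21) = -206 - 110*(-2 - 1*1) = -206 - 110*(-2 - 1) = -206 - 110*(-3) = -206 + 330 = 124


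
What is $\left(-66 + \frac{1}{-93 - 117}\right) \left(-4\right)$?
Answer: $\frac{27722}{105} \approx 264.02$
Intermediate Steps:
$\left(-66 + \frac{1}{-93 - 117}\right) \left(-4\right) = \left(-66 + \frac{1}{-210}\right) \left(-4\right) = \left(-66 - \frac{1}{210}\right) \left(-4\right) = \left(- \frac{13861}{210}\right) \left(-4\right) = \frac{27722}{105}$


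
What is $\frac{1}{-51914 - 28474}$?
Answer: $- \frac{1}{80388} \approx -1.244 \cdot 10^{-5}$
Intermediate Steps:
$\frac{1}{-51914 - 28474} = \frac{1}{-80388} = - \frac{1}{80388}$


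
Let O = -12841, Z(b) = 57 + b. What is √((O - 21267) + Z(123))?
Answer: 2*I*√8482 ≈ 184.2*I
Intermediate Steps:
√((O - 21267) + Z(123)) = √((-12841 - 21267) + (57 + 123)) = √(-34108 + 180) = √(-33928) = 2*I*√8482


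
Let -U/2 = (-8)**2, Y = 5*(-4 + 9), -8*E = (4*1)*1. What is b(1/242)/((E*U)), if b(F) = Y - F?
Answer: 6049/15488 ≈ 0.39056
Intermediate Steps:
E = -1/2 (E = -4*1/8 = -1/2 ≈ -0.50000)
Y = 25 (Y = 5*5 = 25)
U = -128 (U = -2*(-8)**2 = -2*64 = -128)
b(F) = 25 - F
b(1/242)/((E*U)) = (25 - 1/242)/((-1/2*(-128))) = (25 - 1*1/242)/64 = (25 - 1/242)*(1/64) = (6049/242)*(1/64) = 6049/15488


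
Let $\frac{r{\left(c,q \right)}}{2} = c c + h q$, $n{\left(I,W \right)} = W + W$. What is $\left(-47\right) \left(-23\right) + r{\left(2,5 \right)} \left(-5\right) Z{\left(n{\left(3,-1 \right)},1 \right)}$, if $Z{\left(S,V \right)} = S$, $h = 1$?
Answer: $1261$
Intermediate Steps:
$n{\left(I,W \right)} = 2 W$
$r{\left(c,q \right)} = 2 q + 2 c^{2}$ ($r{\left(c,q \right)} = 2 \left(c c + 1 q\right) = 2 \left(c^{2} + q\right) = 2 \left(q + c^{2}\right) = 2 q + 2 c^{2}$)
$\left(-47\right) \left(-23\right) + r{\left(2,5 \right)} \left(-5\right) Z{\left(n{\left(3,-1 \right)},1 \right)} = \left(-47\right) \left(-23\right) + \left(2 \cdot 5 + 2 \cdot 2^{2}\right) \left(-5\right) 2 \left(-1\right) = 1081 + \left(10 + 2 \cdot 4\right) \left(-5\right) \left(-2\right) = 1081 + \left(10 + 8\right) \left(-5\right) \left(-2\right) = 1081 + 18 \left(-5\right) \left(-2\right) = 1081 - -180 = 1081 + 180 = 1261$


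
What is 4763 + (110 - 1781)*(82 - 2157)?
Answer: 3472088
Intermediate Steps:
4763 + (110 - 1781)*(82 - 2157) = 4763 - 1671*(-2075) = 4763 + 3467325 = 3472088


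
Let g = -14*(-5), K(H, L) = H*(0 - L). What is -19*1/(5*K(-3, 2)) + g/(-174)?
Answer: -901/870 ≈ -1.0356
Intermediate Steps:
K(H, L) = -H*L (K(H, L) = H*(-L) = -H*L)
g = 70
-19*1/(5*K(-3, 2)) + g/(-174) = -19/(-1*(-3)*2*5) + 70/(-174) = -19/(6*5) + 70*(-1/174) = -19/30 - 35/87 = -901/870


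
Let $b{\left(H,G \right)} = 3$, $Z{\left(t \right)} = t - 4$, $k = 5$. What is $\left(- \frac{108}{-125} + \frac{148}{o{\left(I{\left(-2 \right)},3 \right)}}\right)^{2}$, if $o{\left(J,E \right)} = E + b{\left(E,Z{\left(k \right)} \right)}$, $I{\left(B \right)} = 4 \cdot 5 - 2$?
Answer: $\frac{91661476}{140625} \approx 651.81$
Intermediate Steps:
$Z{\left(t \right)} = -4 + t$
$I{\left(B \right)} = 18$ ($I{\left(B \right)} = 20 - 2 = 18$)
$o{\left(J,E \right)} = 3 + E$ ($o{\left(J,E \right)} = E + 3 = 3 + E$)
$\left(- \frac{108}{-125} + \frac{148}{o{\left(I{\left(-2 \right)},3 \right)}}\right)^{2} = \left(- \frac{108}{-125} + \frac{148}{3 + 3}\right)^{2} = \left(\left(-108\right) \left(- \frac{1}{125}\right) + \frac{148}{6}\right)^{2} = \left(\frac{108}{125} + 148 \cdot \frac{1}{6}\right)^{2} = \left(\frac{108}{125} + \frac{74}{3}\right)^{2} = \left(\frac{9574}{375}\right)^{2} = \frac{91661476}{140625}$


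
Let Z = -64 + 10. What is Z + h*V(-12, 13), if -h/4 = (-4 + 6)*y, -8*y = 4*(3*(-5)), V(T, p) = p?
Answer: -834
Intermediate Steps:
Z = -54
y = 15/2 (y = -3*(-5)/2 = -(-15)/2 = -⅛*(-60) = 15/2 ≈ 7.5000)
h = -60 (h = -4*(-4 + 6)*15/2 = -8*15/2 = -4*15 = -60)
Z + h*V(-12, 13) = -54 - 60*13 = -54 - 780 = -834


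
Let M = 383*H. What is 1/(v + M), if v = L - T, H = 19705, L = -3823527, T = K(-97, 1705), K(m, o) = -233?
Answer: 1/3723721 ≈ 2.6855e-7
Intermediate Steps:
T = -233
v = -3823294 (v = -3823527 - 1*(-233) = -3823527 + 233 = -3823294)
M = 7547015 (M = 383*19705 = 7547015)
1/(v + M) = 1/(-3823294 + 7547015) = 1/3723721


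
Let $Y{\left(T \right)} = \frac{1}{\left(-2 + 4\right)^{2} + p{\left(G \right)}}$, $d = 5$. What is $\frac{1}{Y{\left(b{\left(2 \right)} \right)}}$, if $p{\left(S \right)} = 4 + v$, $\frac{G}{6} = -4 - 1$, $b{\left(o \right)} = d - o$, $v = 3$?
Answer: $11$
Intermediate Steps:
$b{\left(o \right)} = 5 - o$
$G = -30$ ($G = 6 \left(-4 - 1\right) = 6 \left(-5\right) = -30$)
$p{\left(S \right)} = 7$ ($p{\left(S \right)} = 4 + 3 = 7$)
$Y{\left(T \right)} = \frac{1}{11}$ ($Y{\left(T \right)} = \frac{1}{\left(-2 + 4\right)^{2} + 7} = \frac{1}{2^{2} + 7} = \frac{1}{4 + 7} = \frac{1}{11}$)
$\frac{1}{Y{\left(b{\left(2 \right)} \right)}} = \frac{1}{\frac{1}{11}} = 11$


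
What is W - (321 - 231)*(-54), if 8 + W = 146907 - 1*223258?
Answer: -71499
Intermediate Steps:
W = -76359 (W = -8 + (146907 - 1*223258) = -8 + (146907 - 223258) = -8 - 76351 = -76359)
W - (321 - 231)*(-54) = -76359 - (321 - 231)*(-54) = -76359 - 90*(-54) = -76359 - 1*(-4860) = -76359 + 4860 = -71499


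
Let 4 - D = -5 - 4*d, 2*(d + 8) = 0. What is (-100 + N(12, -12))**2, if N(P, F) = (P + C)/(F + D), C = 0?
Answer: 12334144/1225 ≈ 10069.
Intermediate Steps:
d = -8 (d = -8 + (1/2)*0 = -8 + 0 = -8)
D = -23 (D = 4 - (-5 - 4*(-8)) = 4 - (-5 + 32) = 4 - 1*27 = 4 - 27 = -23)
N(P, F) = P/(-23 + F) (N(P, F) = (P + 0)/(F - 23) = P/(-23 + F))
(-100 + N(12, -12))**2 = (-100 + 12/(-23 - 12))**2 = (-100 + 12/(-35))**2 = (-100 + 12*(-1/35))**2 = (-100 - 12/35)**2 = (-3512/35)**2 = 12334144/1225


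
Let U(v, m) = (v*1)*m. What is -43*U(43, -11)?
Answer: 20339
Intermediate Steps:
U(v, m) = m*v (U(v, m) = v*m = m*v)
-43*U(43, -11) = -(-473)*43 = -43*(-473) = 20339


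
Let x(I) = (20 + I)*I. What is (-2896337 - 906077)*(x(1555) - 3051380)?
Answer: 2290022843570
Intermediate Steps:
x(I) = I*(20 + I)
(-2896337 - 906077)*(x(1555) - 3051380) = (-2896337 - 906077)*(1555*(20 + 1555) - 3051380) = -3802414*(1555*1575 - 3051380) = -3802414*(2449125 - 3051380) = -3802414*(-602255) = 2290022843570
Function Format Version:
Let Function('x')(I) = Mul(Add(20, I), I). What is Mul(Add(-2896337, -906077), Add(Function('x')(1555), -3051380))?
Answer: 2290022843570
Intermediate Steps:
Function('x')(I) = Mul(I, Add(20, I))
Mul(Add(-2896337, -906077), Add(Function('x')(1555), -3051380)) = Mul(Add(-2896337, -906077), Add(Mul(1555, Add(20, 1555)), -3051380)) = Mul(-3802414, Add(Mul(1555, 1575), -3051380)) = Mul(-3802414, Add(2449125, -3051380)) = Mul(-3802414, -602255) = 2290022843570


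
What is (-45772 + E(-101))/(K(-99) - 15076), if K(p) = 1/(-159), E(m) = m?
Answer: 7293807/2397085 ≈ 3.0428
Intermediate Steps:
K(p) = -1/159
(-45772 + E(-101))/(K(-99) - 15076) = (-45772 - 101)/(-1/159 - 15076) = -45873/(-2397085/159) = -45873*(-159/2397085) = 7293807/2397085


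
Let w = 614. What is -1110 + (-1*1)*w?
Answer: -1724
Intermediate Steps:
-1110 + (-1*1)*w = -1110 - 1*1*614 = -1110 - 1*614 = -1110 - 614 = -1724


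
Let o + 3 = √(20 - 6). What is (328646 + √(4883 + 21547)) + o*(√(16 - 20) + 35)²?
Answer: 328646 + √26430 + (35 + 2*I)²*(-3 + √14) ≈ 3.2971e+5 + 103.83*I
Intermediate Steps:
o = -3 + √14 (o = -3 + √(20 - 6) = -3 + √14 ≈ 0.74166)
(328646 + √(4883 + 21547)) + o*(√(16 - 20) + 35)² = (328646 + √(4883 + 21547)) + (-3 + √14)*(√(16 - 20) + 35)² = (328646 + √26430) + (-3 + √14)*(√(-4) + 35)² = (328646 + √26430) + (-3 + √14)*(2*I + 35)² = (328646 + √26430) + (-3 + √14)*(35 + 2*I)² = (328646 + √26430) + (35 + 2*I)²*(-3 + √14) = 328646 + √26430 + (35 + 2*I)²*(-3 + √14)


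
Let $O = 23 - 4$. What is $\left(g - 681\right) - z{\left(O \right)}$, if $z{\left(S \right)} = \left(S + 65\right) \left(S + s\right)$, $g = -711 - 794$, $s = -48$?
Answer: $250$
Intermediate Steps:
$g = -1505$
$O = 19$ ($O = 23 - 4 = 19$)
$z{\left(S \right)} = \left(-48 + S\right) \left(65 + S\right)$ ($z{\left(S \right)} = \left(S + 65\right) \left(S - 48\right) = \left(65 + S\right) \left(-48 + S\right) = \left(-48 + S\right) \left(65 + S\right)$)
$\left(g - 681\right) - z{\left(O \right)} = \left(-1505 - 681\right) - \left(-3120 + 19^{2} + 17 \cdot 19\right) = \left(-1505 - 681\right) - \left(-3120 + 361 + 323\right) = -2186 - -2436 = -2186 + 2436 = 250$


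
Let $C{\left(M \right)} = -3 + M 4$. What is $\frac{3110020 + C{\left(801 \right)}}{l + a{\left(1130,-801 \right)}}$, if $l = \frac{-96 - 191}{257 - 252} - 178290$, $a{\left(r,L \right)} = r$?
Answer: $- \frac{15566105}{886087} \approx -17.567$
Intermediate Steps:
$C{\left(M \right)} = -3 + 4 M$
$l = - \frac{891737}{5}$ ($l = - \frac{287}{5} - 178290 = - \frac{891737}{5} \approx -1.7835 \cdot 10^{5}$)
$\frac{3110020 + C{\left(801 \right)}}{l + a{\left(1130,-801 \right)}} = \frac{3110020 + \left(-3 + 4 \cdot 801\right)}{- \frac{891737}{5} + 1130} = \frac{3110020 + \left(-3 + 3204\right)}{- \frac{886087}{5}} = \left(3110020 + 3201\right) \left(- \frac{5}{886087}\right) = 3113221 \left(- \frac{5}{886087}\right) = - \frac{15566105}{886087}$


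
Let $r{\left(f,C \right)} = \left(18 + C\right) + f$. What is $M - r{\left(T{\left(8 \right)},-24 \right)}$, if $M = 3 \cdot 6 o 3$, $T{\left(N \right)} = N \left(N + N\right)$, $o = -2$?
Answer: $-230$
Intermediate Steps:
$T{\left(N \right)} = 2 N^{2}$ ($T{\left(N \right)} = N 2 N = 2 N^{2}$)
$M = -108$ ($M = 3 \cdot 6 \left(-2\right) 3 = 18 \left(-2\right) 3 = \left(-36\right) 3 = -108$)
$r{\left(f,C \right)} = 18 + C + f$
$M - r{\left(T{\left(8 \right)},-24 \right)} = -108 - \left(18 - 24 + 2 \cdot 8^{2}\right) = -108 - \left(18 - 24 + 2 \cdot 64\right) = -108 - \left(18 - 24 + 128\right) = -108 - 122 = -230$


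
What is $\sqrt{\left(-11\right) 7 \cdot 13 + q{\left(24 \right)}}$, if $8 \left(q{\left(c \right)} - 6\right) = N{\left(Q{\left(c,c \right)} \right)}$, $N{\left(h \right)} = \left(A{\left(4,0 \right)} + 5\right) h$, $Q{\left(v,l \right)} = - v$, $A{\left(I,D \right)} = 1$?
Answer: $i \sqrt{1013} \approx 31.828 i$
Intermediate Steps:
$N{\left(h \right)} = 6 h$ ($N{\left(h \right)} = \left(1 + 5\right) h = 6 h$)
$q{\left(c \right)} = 6 - \frac{3 c}{4}$ ($q{\left(c \right)} = 6 + \frac{6 \left(- c\right)}{8} = 6 + \frac{\left(-6\right) c}{8} = 6 - \frac{3 c}{4}$)
$\sqrt{\left(-11\right) 7 \cdot 13 + q{\left(24 \right)}} = \sqrt{\left(-11\right) 7 \cdot 13 + \left(6 - 18\right)} = \sqrt{\left(-77\right) 13 + \left(6 - 18\right)} = \sqrt{-1001 - 12} = \sqrt{-1013} = i \sqrt{1013}$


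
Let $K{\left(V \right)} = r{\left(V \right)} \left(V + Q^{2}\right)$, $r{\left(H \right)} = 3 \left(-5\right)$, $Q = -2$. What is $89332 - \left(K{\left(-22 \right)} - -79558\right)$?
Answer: $9504$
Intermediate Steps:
$r{\left(H \right)} = -15$
$K{\left(V \right)} = -60 - 15 V$ ($K{\left(V \right)} = - 15 \left(V + \left(-2\right)^{2}\right) = - 15 \left(V + 4\right) = - 15 \left(4 + V\right) = -60 - 15 V$)
$89332 - \left(K{\left(-22 \right)} - -79558\right) = 89332 - \left(\left(-60 - -330\right) - -79558\right) = 89332 - \left(\left(-60 + 330\right) + 79558\right) = 89332 - \left(270 + 79558\right) = 89332 - 79828 = 9504$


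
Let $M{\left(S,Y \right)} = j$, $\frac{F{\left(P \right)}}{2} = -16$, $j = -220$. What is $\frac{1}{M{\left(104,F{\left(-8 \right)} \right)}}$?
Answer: $- \frac{1}{220} \approx -0.0045455$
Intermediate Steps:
$F{\left(P \right)} = -32$ ($F{\left(P \right)} = 2 \left(-16\right) = -32$)
$M{\left(S,Y \right)} = -220$
$\frac{1}{M{\left(104,F{\left(-8 \right)} \right)}} = \frac{1}{-220} = - \frac{1}{220}$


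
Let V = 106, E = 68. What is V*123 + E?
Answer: 13106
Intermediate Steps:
V*123 + E = 106*123 + 68 = 13038 + 68 = 13106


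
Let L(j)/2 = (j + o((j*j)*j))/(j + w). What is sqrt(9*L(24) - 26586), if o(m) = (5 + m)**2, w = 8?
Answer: 3*sqrt(191194001)/4 ≈ 10370.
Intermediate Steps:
L(j) = 2*(j + (5 + j**3)**2)/(8 + j) (L(j) = 2*((j + (5 + (j*j)*j)**2)/(j + 8)) = 2*((j + (5 + j**2*j)**2)/(8 + j)) = 2*((j + (5 + j**3)**2)/(8 + j)) = 2*(j + (5 + j**3)**2)/(8 + j))
sqrt(9*L(24) - 26586) = sqrt(9*(2*(24 + (5 + 24**3)**2)/(8 + 24)) - 26586) = sqrt(9*(2*(24 + (5 + 13824)**2)/32) - 26586) = sqrt(9*(2*(1/32)*(24 + 13829**2)) - 26586) = sqrt(9*(2*(1/32)*(24 + 191241241)) - 26586) = sqrt(9*(2*(1/32)*191241265) - 26586) = sqrt(9*(191241265/16) - 26586) = sqrt(1721171385/16 - 26586) = sqrt(1720746009/16) = 3*sqrt(191194001)/4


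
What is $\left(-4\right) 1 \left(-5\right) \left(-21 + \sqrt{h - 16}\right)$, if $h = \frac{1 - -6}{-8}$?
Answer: $-420 + 15 i \sqrt{30} \approx -420.0 + 82.158 i$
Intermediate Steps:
$h = - \frac{7}{8}$ ($h = \left(1 + 6\right) \left(- \frac{1}{8}\right) = 7 \left(- \frac{1}{8}\right) = - \frac{7}{8} \approx -0.875$)
$\left(-4\right) 1 \left(-5\right) \left(-21 + \sqrt{h - 16}\right) = \left(-4\right) 1 \left(-5\right) \left(-21 + \sqrt{- \frac{7}{8} - 16}\right) = \left(-4\right) \left(-5\right) \left(-21 + \sqrt{- \frac{135}{8}}\right) = 20 \left(-21 + \frac{3 i \sqrt{30}}{4}\right) = -420 + 15 i \sqrt{30}$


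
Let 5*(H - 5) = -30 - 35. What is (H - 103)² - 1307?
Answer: 11014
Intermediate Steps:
H = -8 (H = 5 + (-30 - 35)/5 = 5 + (⅕)*(-65) = 5 - 13 = -8)
(H - 103)² - 1307 = (-8 - 103)² - 1307 = (-111)² - 1307 = 12321 - 1307 = 11014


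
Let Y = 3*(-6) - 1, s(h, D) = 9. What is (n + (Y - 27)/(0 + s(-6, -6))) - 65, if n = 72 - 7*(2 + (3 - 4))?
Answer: -46/9 ≈ -5.1111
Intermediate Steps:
Y = -19 (Y = -18 - 1 = -19)
n = 65 (n = 72 - 7*(2 - 1) = 72 - 7 = 65)
(n + (Y - 27)/(0 + s(-6, -6))) - 65 = (65 + (-19 - 27)/(0 + 9)) - 65 = (65 - 46/9) - 65 = 539/9 - 65 = -46/9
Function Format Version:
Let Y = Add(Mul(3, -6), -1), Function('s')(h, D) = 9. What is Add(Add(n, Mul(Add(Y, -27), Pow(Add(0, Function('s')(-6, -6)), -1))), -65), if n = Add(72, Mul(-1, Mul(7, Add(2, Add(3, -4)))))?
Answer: Rational(-46, 9) ≈ -5.1111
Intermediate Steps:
Y = -19 (Y = Add(-18, -1) = -19)
n = 65 (n = Add(72, Mul(-1, Mul(7, Add(2, -1)))) = Add(72, Mul(-1, Mul(7, 1))) = Add(72, Mul(-1, 7)) = Add(72, -7) = 65)
Add(Add(n, Mul(Add(Y, -27), Pow(Add(0, Function('s')(-6, -6)), -1))), -65) = Add(Add(65, Mul(Add(-19, -27), Pow(Add(0, 9), -1))), -65) = Add(Add(65, Mul(-46, Pow(9, -1))), -65) = Add(Add(65, Mul(-46, Rational(1, 9))), -65) = Add(Add(65, Rational(-46, 9)), -65) = Add(Rational(539, 9), -65) = Rational(-46, 9)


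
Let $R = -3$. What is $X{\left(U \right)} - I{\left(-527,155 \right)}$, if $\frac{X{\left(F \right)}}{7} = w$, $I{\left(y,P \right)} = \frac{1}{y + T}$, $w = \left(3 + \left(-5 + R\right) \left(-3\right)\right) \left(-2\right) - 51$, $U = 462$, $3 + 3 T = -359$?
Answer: $- \frac{1428102}{1943} \approx -735.0$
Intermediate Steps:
$T = - \frac{362}{3}$ ($T = -1 + \frac{1}{3} \left(-359\right) = -1 - \frac{359}{3} = - \frac{362}{3} \approx -120.67$)
$w = -105$ ($w = \left(3 + \left(-5 - 3\right) \left(-3\right)\right) \left(-2\right) - 51 = \left(3 - -24\right) \left(-2\right) - 51 = \left(3 + 24\right) \left(-2\right) - 51 = 27 \left(-2\right) - 51 = -54 - 51 = -105$)
$I{\left(y,P \right)} = \frac{1}{- \frac{362}{3} + y}$ ($I{\left(y,P \right)} = \frac{1}{y - \frac{362}{3}} = \frac{1}{- \frac{362}{3} + y}$)
$X{\left(F \right)} = -735$ ($X{\left(F \right)} = 7 \left(-105\right) = -735$)
$X{\left(U \right)} - I{\left(-527,155 \right)} = -735 - \frac{3}{-362 + 3 \left(-527\right)} = -735 - \frac{3}{-362 - 1581} = -735 - \frac{3}{-1943} = -735 - 3 \left(- \frac{1}{1943}\right) = -735 - - \frac{3}{1943} = -735 + \frac{3}{1943} = - \frac{1428102}{1943}$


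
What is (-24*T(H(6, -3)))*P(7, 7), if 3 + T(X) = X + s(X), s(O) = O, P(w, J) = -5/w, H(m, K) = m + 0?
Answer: 1080/7 ≈ 154.29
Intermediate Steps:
H(m, K) = m
T(X) = -3 + 2*X (T(X) = -3 + (X + X) = -3 + 2*X)
(-24*T(H(6, -3)))*P(7, 7) = (-24*(-3 + 2*6))*(-5/7) = (-24*(-3 + 12))*(-5*⅐) = -24*9*(-5/7) = -216*(-5/7) = 1080/7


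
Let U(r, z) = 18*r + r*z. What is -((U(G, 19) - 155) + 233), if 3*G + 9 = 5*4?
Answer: -641/3 ≈ -213.67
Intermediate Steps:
G = 11/3 (G = -3 + (5*4)/3 = -3 + (⅓)*20 = -3 + 20/3 = 11/3 ≈ 3.6667)
-((U(G, 19) - 155) + 233) = -((11*(18 + 19)/3 - 155) + 233) = -(((11/3)*37 - 155) + 233) = -((407/3 - 155) + 233) = -(-58/3 + 233) = -1*641/3 = -641/3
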